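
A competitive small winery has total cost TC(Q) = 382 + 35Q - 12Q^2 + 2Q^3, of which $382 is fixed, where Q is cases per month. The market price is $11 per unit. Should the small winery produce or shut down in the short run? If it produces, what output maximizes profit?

Strip out fixed cost: VC = 35Q - 12Q^2 + 2Q^3. Then AVC = 35 - 12Q + 2Q^2 and MC = 35 - 24Q + 6Q^2.
The AVC parabola has its vertex at Q = 12/4 = 3, where AVC = 35 - 12·3 + 2·3^2 = $17.
With P < min AVC ($11 < $17), every unit sold adds to the loss.
Best response: produce nothing and absorb the $382 fixed cost.

Shut down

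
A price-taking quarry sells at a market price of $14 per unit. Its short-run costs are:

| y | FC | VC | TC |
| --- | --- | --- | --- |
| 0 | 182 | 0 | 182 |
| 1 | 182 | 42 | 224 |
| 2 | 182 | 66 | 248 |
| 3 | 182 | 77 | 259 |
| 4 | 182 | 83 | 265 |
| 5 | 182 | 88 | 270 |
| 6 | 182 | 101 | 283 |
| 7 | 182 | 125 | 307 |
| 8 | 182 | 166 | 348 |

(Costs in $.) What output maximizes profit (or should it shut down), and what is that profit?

y = 0 (shut down); profit = -$182

Profit at each row (π = 14y − TC): y=0: -182; y=1: -210; y=2: -220; y=3: -217; y=4: -209; y=5: -200; y=6: -199; y=7: -209; y=8: -236.
Profit is highest at y = 0. Equivalently, the lowest AVC in the table is 101/6 ≈ $16.83 at y = 6, and P = $14 falls below it — price never covers variable cost, so the firm shuts down and loses only its fixed cost.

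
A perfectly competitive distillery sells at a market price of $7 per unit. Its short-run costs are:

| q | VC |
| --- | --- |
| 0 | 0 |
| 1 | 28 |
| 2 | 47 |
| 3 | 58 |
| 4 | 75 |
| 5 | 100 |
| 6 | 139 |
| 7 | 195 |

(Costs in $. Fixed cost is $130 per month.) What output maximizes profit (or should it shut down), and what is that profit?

q = 0 (shut down); profit = -$130

Compute π = P·q − TC at each output: q=0: -130; q=1: -151; q=2: -163; q=3: -167; q=4: -177; q=5: -195; q=6: -227; q=7: -276.
Profit is highest at q = 0. Equivalently, the lowest AVC in the table is 75/4 ≈ $18.75 at q = 4, and P = $7 falls below it — price never covers variable cost, so the firm shuts down and loses only its fixed cost.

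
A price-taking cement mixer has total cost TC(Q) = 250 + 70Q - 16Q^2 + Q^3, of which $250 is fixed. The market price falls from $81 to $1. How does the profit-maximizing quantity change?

Output falls from 11 to 0 (the firm shuts down)

AVC = 70 - 16Q + Q^2, minimized at Q = 8 where min AVC = $6. MC = 70 - 32Q + 3Q^2.
With P = $81 above the shutdown price, P = MC gives Q = 11.
At P = $1 < min AVC = $6, price no longer covers variable cost at any output, so the firm shuts down: Q = 0.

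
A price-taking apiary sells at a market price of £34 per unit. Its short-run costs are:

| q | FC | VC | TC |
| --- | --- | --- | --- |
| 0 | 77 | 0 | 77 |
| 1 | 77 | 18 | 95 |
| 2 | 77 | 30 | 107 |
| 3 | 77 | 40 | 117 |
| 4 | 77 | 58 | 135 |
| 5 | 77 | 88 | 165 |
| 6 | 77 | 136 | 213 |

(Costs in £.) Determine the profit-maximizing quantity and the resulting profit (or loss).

q = 5; profit = £5

Compute π = P·q − TC at each output: q=0: -77; q=1: -61; q=2: -39; q=3: -15; q=4: 1; q=5: 5; q=6: -9.
Profit is maximized at q = 5. AVC there is 88/5 = £17.60 ≤ P, so producing beats shutting down (which would give -£77).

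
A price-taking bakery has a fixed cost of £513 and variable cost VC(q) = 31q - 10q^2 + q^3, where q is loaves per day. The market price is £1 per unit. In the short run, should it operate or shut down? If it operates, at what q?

Shut down

Variable cost is VC = 31q - 10q^2 + q^3, so AVC = VC/q = 31 - 10q + q^2 and MC = dTC/dq = 31 - 20q + 3q^2.
The AVC parabola has its vertex at q = 10/2 = 5, where AVC = 31 - 10·5 + 5^2 = £6.
Since P = £1 < min AVC = £6, price fails to cover variable cost at any output.
The firm minimizes its loss by shutting down and losing only its fixed cost of £513.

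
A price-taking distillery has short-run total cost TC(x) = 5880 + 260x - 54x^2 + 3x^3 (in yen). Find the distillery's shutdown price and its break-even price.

Shutdown price = ¥17; break-even price = ¥512

AVC = 260 - 54x + 3x^2; minimized at x = 9, giving min AVC = ¥17. That is the shutdown price.
ATC = 5880/x + 260 - 54x + 3x^2. Setting dATC/dx = −5880/x^2 − 54 + 6x = 0 gives x = 14 (since 6·14^3 − 54·14^2 = 5880).
min ATC = 5880/14 + 260 − 54·14 + 3·14^2 = ¥512. That is the break-even price.
For ¥17 ≤ P < ¥512 the firm produces at a loss; below ¥17 it shuts down.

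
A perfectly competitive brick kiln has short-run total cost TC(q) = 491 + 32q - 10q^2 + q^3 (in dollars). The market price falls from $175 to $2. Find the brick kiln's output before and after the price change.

AVC = 32 - 10q + q^2, minimized at q = 5 where min AVC = $7. MC = 32 - 20q + 3q^2.
With P = $175 above the shutdown price, P = MC gives q = 11.
At P = $2 < min AVC = $7, price no longer covers variable cost at any output, so the firm shuts down: q = 0.

Output falls from 11 to 0 (the firm shuts down)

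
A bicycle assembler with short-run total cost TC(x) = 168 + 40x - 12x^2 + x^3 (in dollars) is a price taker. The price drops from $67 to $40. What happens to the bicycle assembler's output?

Output falls from 9 to 8

AVC = 40 - 12x + x^2, minimized at x = 6 where min AVC = $4. MC = 40 - 24x + 3x^2.
With P = $67 above the shutdown price, P = MC gives x = 9.
At P = $40 ≥ min AVC, set P = MC: x = 8. The firm stays open but cuts output.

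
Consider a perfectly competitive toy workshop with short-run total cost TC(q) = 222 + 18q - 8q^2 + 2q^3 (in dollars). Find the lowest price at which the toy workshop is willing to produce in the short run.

The shutdown price is the minimum of AVC. VC = 18q - 8q^2 + 2q^3, so AVC = 18 - 8q + 2q^2.
At the minimum of AVC, MC = AVC. MC = 18 - 16q + 6q^2; setting MC = AVC gives 4q^2 - 8q = 0, so q = 2. min AVC = 10.
The firm shuts down for any P below $10.

$10 per unit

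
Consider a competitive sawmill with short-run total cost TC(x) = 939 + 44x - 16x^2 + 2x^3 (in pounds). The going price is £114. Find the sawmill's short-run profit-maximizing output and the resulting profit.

Profit = -£351 at x = 7

AVC = 44 - 16x + 2x^2; min AVC = £12 at x = 4. Since P = £114 ≥ min AVC, the firm produces.
MC = 44 - 32x + 6x^2. Setting P = MC and taking the root on the rising branch gives x* = 7.
TR = 114·7 = 798. TC = 939 + 210 = 1149. Profit = 798 − 1149 = -£351.
Shutting down would mean losing the fixed cost of £939, so operating at a loss of £351 is better by £588.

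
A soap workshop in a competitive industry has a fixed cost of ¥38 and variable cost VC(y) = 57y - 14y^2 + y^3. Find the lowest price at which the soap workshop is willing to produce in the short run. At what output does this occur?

Short-run supply begins at min AVC. From VC = 57y - 14y^2 + y^3, AVC = 57 - 14y + y^2.
At the minimum of AVC, MC = AVC. MC = 57 - 28y + 3y^2; setting MC = AVC gives 2y^2 - 14y = 0, so y = 7. min AVC = 8.
So the shutdown price is ¥8.

¥8 per unit, at y = 7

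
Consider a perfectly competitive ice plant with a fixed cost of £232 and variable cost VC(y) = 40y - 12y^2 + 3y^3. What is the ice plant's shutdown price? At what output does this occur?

Short-run supply begins at min AVC. From VC = 40y - 12y^2 + 3y^3, AVC = 40 - 12y + 3y^2.
dAVC/dy = -12 + 6y = 0 gives y = 2. min AVC = 40 - 12·2 + 3·2^2 = 28.
The firm shuts down for any P below £28.

£28 per unit, at y = 2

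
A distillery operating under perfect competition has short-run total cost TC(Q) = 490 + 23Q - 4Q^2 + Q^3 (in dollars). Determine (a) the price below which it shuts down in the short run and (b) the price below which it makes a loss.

Shutdown price = min AVC. AVC = 23 - 4Q + Q^2, with vertex at Q = 2 and minimum $19.
ATC = 490/Q + 23 - 4Q + Q^2. Setting dATC/dQ = −490/Q^2 − 4 + 2Q = 0 gives Q = 7 (since 2·7^3 − 4·7^2 = 490).
min ATC = 490/7 + 23 − 4·7 + 7^2 = $114. That is the break-even price.
For $19 ≤ P < $114 the firm produces at a loss; below $19 it shuts down.

Shutdown price = $19; break-even price = $114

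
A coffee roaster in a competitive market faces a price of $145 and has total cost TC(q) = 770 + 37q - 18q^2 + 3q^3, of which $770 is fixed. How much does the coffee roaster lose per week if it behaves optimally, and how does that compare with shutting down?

Profit = -$122 at q = 6

AVC = 37 - 18q + 3q^2 has its minimum $10 at q = 3; price $145 clears that bar, so the firm operates.
With MC = 37 - 36q + 9q^2, P = MC on the upward-sloping part at q* = 6.
TR = 145·6 = 870. TC = 770 + 222 = 992. Profit = 870 − 992 = -$122.
That loss of $122 beats the $770 the firm would lose by shutting down; producing recovers $648 of fixed cost.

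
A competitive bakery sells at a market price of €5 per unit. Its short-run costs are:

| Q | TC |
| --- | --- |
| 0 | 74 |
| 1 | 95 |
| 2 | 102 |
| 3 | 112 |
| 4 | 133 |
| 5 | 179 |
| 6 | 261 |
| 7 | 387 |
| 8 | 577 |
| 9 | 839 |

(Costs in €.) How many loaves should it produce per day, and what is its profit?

Profit at each row (π = 5Q − TC): Q=0: -74; Q=1: -90; Q=2: -92; Q=3: -97; Q=4: -113; Q=5: -154; Q=6: -231; Q=7: -352; Q=8: -537; Q=9: -794.
Profit is highest at Q = 0. Equivalently, the lowest AVC in the table is 38/3 ≈ €12.67 at Q = 3, and P = €5 falls below it — price never covers variable cost, so the firm shuts down and loses only its fixed cost.

Q = 0 (shut down); profit = -€74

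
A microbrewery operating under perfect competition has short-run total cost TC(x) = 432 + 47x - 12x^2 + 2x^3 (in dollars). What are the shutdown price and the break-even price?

Shutdown price = $29; break-even price = $119

Shutdown price = min AVC. AVC = 47 - 12x + 2x^2, with vertex at x = 3 and minimum $29.
ATC = 432/x + 47 - 12x + 2x^2. Setting dATC/dx = −432/x^2 − 12 + 4x = 0 gives x = 6 (since 4·6^3 − 12·6^2 = 432).
min ATC = 432/6 + 47 − 12·6 + 2·6^2 = $119. That is the break-even price.
Between these two prices the firm operates at a loss; above $119 it earns a profit.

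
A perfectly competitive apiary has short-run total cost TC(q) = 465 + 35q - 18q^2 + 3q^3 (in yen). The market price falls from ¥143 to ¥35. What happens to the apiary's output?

MC = 35 - 36q + 9q^2; the shutdown threshold is min AVC = ¥8 (at q = 3).
At P = ¥143 ≥ min AVC, set P = MC on the rising branch: q = 6.
At P = ¥35 ≥ min AVC, set P = MC: q = 4. The firm stays open but cuts output.

Output falls from 6 to 4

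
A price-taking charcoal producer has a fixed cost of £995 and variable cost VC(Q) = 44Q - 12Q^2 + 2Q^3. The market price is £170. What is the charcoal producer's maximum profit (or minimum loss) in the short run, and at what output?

Profit = -£211 at Q = 7

AVC = 44 - 12Q + 2Q^2 has its minimum £26 at Q = 3; price £170 clears that bar, so the firm operates.
With MC = 44 - 24Q + 6Q^2, P = MC on the upward-sloping part at Q* = 7.
TR = 170·7 = 1190. TC = 995 + 406 = 1401. Profit = 1190 − 1401 = -£211.
That loss of £211 beats the £995 the firm would lose by shutting down; producing recovers £784 of fixed cost.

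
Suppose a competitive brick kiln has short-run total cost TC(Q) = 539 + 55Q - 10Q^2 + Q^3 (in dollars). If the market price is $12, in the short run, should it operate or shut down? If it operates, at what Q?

Variable cost is VC = 55Q - 10Q^2 + Q^3, so AVC = VC/Q = 55 - 10Q + Q^2 and MC = dTC/dQ = 55 - 20Q + 3Q^2.
AVC hits its minimum where MC = AVC, at Q = 5, giving min AVC = 55 - 10·5 + 5^2 = $30.
P = $12 lies below min AVC = $30; no output level covers variable cost.
Best response: produce nothing and absorb the $539 fixed cost.

Shut down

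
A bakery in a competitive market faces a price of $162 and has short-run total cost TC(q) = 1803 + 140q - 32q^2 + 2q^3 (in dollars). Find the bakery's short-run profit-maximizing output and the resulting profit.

AVC = 140 - 32q + 2q^2 has its minimum $12 at q = 8; price $162 clears that bar, so the firm operates.
MC = 140 - 64q + 6q^2. Setting P = MC and taking the root on the rising branch gives q* = 11.
TR = 162·11 = 1782. TC = 1803 + 330 = 2133. Profit = 1782 − 2133 = -$351.
Shutting down would mean losing the fixed cost of $1803, so operating at a loss of $351 is better by $1452.

Profit = -$351 at q = 11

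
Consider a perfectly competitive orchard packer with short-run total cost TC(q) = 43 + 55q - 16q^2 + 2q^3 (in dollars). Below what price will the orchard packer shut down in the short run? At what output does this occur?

$23 per unit, at q = 4

The firm shuts down when price falls below the minimum of average variable cost. AVC = VC/q = 55 - 16q + 2q^2.
dAVC/dq = -16 + 4q = 0 gives q = 4. min AVC = 55 - 16·4 + 2·4^2 = 23.
So the shutdown price is $23.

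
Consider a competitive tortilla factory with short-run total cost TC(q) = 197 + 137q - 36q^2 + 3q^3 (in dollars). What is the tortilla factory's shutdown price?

$29 per unit

The firm shuts down when price falls below the minimum of average variable cost. AVC = VC/q = 137 - 36q + 3q^2.
At the minimum of AVC, MC = AVC. MC = 137 - 72q + 9q^2; setting MC = AVC gives 6q^2 - 36q = 0, so q = 6. min AVC = 29.
So the shutdown price is $29.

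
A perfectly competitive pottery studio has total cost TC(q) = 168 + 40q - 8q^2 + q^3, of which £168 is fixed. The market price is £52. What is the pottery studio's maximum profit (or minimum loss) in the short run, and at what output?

Profit = -£24 at q = 6

AVC = 40 - 8q + q^2; min AVC = £24 at q = 4. Since P = £52 ≥ min AVC, the firm produces.
With MC = 40 - 16q + 3q^2, P = MC on the upward-sloping part at q* = 6.
TR = 52·6 = 312. TC = 168 + 168 = 336. Profit = 312 − 336 = -£24.
By producing, the firm covers all variable cost plus £144 of fixed cost; shutting down would lose the full £168.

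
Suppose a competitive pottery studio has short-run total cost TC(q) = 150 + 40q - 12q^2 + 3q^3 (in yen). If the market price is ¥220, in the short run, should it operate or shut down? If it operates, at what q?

Variable cost is VC = 40q - 12q^2 + 3q^3, so AVC = VC/q = 40 - 12q + 3q^2 and MC = dTC/dq = 40 - 24q + 9q^2.
AVC hits its minimum where MC = AVC, at q = 2, giving min AVC = 40 - 12·2 + 3·2^2 = ¥28.
Because ¥220 ≥ ¥28, revenue can cover variable cost; the firm operates.
Solving P = MC: -180 - 24q + 9q^2 = 0 ⇒ q = -10/3 or 6. On the upward-sloping branch, q* = 6.
Check: AVC at q = 6 is ¥76 ≤ P, so revenue covers variable cost.
Profit = P·q − TC = 220·6 − 606 = ¥714.

Produce at q = 6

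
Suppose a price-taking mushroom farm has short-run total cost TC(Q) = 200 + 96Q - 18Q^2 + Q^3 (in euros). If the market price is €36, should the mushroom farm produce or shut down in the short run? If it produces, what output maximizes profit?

Produce at Q = 10

Strip out fixed cost: VC = 96Q - 18Q^2 + Q^3. Then AVC = 96 - 18Q + Q^2 and MC = 96 - 36Q + 3Q^2.
The AVC parabola has its vertex at Q = 18/2 = 9, where AVC = 96 - 18·9 + 9^2 = €15.
Because €36 ≥ €15, revenue can cover variable cost; the firm operates.
Set P = MC: 36 = 96 - 36Q + 3Q^2 → 60 - 36Q + 3Q^2 = 0. The roots are Q = 2 and Q = 10; the profit-maximizing output is on the rising part of MC, so Q* = 10.
Check: AVC at Q = 10 is €16 ≤ P, so revenue covers variable cost.
Profit = P·Q − TC = 36·10 − 360 = €0.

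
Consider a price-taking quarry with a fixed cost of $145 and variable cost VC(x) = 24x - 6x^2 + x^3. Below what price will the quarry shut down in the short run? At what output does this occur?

$15 per unit, at x = 3

Short-run supply begins at min AVC. From VC = 24x - 6x^2 + x^3, AVC = 24 - 6x + x^2.
dAVC/dx = -6 + 2x = 0 gives x = 3. min AVC = 24 - 6·3 + 3^2 = 15.
So the shutdown price is $15.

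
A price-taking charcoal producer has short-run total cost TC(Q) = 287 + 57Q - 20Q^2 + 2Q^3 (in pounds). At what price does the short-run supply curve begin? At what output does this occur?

£7 per unit, at Q = 5

The shutdown price is the minimum of AVC. VC = 57Q - 20Q^2 + 2Q^3, so AVC = 57 - 20Q + 2Q^2.
At the minimum of AVC, MC = AVC. MC = 57 - 40Q + 6Q^2; setting MC = AVC gives 4Q^2 - 20Q = 0, so Q = 5. min AVC = 7.
For P < £7 the firm produces nothing.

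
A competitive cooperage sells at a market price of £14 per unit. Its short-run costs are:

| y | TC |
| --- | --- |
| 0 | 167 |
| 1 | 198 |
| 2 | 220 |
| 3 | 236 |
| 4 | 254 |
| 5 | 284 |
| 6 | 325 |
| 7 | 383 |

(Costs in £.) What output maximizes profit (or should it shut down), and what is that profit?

Tabulate TR − TC: y=0: -167; y=1: -184; y=2: -192; y=3: -194; y=4: -198; y=5: -214; y=6: -241; y=7: -285.
Profit is highest at y = 0. Equivalently, the lowest AVC in the table is 87/4 ≈ £21.75 at y = 4, and P = £14 falls below it — price never covers variable cost, so the firm shuts down and loses only its fixed cost.

y = 0 (shut down); profit = -£167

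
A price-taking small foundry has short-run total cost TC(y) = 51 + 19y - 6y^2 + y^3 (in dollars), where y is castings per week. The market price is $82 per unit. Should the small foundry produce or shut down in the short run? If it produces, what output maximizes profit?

Produce at y = 7

From TC, MC = TC'(y) = 19 - 12y + 3y^2 and AVC = VC/y = 19 - 6y + y^2.
AVC is minimized where dAVC/dy = -6 + 2y = 0, at y = 3; min AVC = 19 - 6·3 + 3^2 = $10.
P = $82 exceeds min AVC = $10, so the firm stays open.
Set P = MC: 82 = 19 - 12y + 3y^2 → -63 - 12y + 3y^2 = 0. The roots are y = -3 and y = 7; the profit-maximizing output is on the rising part of MC, so y* = 7.
Check: AVC at y = 7 is $26 ≤ P, so revenue covers variable cost.
Profit = P·y − TC = 82·7 − 233 = $341.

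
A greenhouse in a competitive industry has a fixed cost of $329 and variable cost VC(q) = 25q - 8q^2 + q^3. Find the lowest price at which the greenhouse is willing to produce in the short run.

The shutdown price is the minimum of AVC. VC = 25q - 8q^2 + q^3, so AVC = 25 - 8q + q^2.
At the minimum of AVC, MC = AVC. MC = 25 - 16q + 3q^2; setting MC = AVC gives 2q^2 - 8q = 0, so q = 4. min AVC = 9.
So the shutdown price is $9.

$9 per unit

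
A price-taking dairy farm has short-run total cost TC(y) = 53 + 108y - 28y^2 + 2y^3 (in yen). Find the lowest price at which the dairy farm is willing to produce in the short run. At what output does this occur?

¥10 per unit, at y = 7

The firm shuts down when price falls below the minimum of average variable cost. AVC = VC/y = 108 - 28y + 2y^2.
At the minimum of AVC, MC = AVC. MC = 108 - 56y + 6y^2; setting MC = AVC gives 4y^2 - 28y = 0, so y = 7. min AVC = 10.
The firm shuts down for any P below ¥10.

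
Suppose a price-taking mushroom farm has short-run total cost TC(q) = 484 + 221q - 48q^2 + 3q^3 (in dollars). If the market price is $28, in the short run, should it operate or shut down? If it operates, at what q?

Shut down

From TC, MC = TC'(q) = 221 - 96q + 9q^2 and AVC = VC/q = 221 - 48q + 3q^2.
AVC is minimized where dAVC/dq = -48 + 6q = 0, at q = 8; min AVC = 221 - 48·8 + 3·8^2 = $29.
Since P = $28 < min AVC = $29, price fails to cover variable cost at any output.
Best response: produce nothing and absorb the $484 fixed cost.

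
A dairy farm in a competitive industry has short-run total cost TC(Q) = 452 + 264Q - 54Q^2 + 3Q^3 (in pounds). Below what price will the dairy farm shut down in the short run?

Short-run supply begins at min AVC. From VC = 264Q - 54Q^2 + 3Q^3, AVC = 264 - 54Q + 3Q^2.
dAVC/dQ = -54 + 6Q = 0 gives Q = 9. min AVC = 264 - 54·9 + 3·9^2 = 21.
So the shutdown price is £21.

£21 per unit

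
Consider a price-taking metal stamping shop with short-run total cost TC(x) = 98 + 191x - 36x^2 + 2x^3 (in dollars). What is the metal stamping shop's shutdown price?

Short-run supply begins at min AVC. From VC = 191x - 36x^2 + 2x^3, AVC = 191 - 36x + 2x^2.
dAVC/dx = -36 + 4x = 0 gives x = 9. min AVC = 191 - 36·9 + 2·9^2 = 29.
The firm shuts down for any P below $29.

$29 per unit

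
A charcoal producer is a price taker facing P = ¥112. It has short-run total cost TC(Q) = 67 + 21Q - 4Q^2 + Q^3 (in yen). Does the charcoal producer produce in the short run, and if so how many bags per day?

From TC, MC = TC'(Q) = 21 - 8Q + 3Q^2 and AVC = VC/Q = 21 - 4Q + Q^2.
AVC is minimized where dAVC/dQ = -4 + 2Q = 0, at Q = 2; min AVC = 21 - 4·2 + 2^2 = ¥17.
Because ¥112 ≥ ¥17, revenue can cover variable cost; the firm operates.
Set P = MC: 112 = 21 - 8Q + 3Q^2 → -91 - 8Q + 3Q^2 = 0. The roots are Q = -13/3 and Q = 7; the profit-maximizing output is on the rising part of MC, so Q* = 7.
Check: AVC at Q = 7 is ¥42 ≤ P, so revenue covers variable cost.
Profit = P·Q − TC = 112·7 − 361 = ¥423.

Produce at Q = 7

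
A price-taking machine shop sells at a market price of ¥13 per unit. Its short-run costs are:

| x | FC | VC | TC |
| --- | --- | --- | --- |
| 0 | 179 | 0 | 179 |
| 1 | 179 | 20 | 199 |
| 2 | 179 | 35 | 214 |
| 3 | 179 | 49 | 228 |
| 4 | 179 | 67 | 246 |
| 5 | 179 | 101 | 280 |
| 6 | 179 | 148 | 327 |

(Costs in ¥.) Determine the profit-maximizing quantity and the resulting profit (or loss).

Compute π = P·x − TC at each output: x=0: -179; x=1: -186; x=2: -188; x=3: -189; x=4: -194; x=5: -215; x=6: -249.
Profit is highest at x = 0. Equivalently, the lowest AVC in the table is 49/3 ≈ ¥16.33 at x = 3, and P = ¥13 falls below it — price never covers variable cost, so the firm shuts down and loses only its fixed cost.

x = 0 (shut down); profit = -¥179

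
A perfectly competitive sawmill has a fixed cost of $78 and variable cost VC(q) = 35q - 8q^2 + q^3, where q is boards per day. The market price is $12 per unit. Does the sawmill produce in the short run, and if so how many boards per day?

Shut down

Strip out fixed cost: VC = 35q - 8q^2 + q^3. Then AVC = 35 - 8q + q^2 and MC = 35 - 16q + 3q^2.
The AVC parabola has its vertex at q = 8/2 = 4, where AVC = 35 - 8·4 + 4^2 = $19.
With P < min AVC ($12 < $19), every unit sold adds to the loss.
The firm minimizes its loss by shutting down and losing only its fixed cost of $78.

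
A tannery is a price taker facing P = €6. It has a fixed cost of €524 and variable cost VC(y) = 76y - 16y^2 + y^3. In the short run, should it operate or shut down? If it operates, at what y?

From TC, MC = TC'(y) = 76 - 32y + 3y^2 and AVC = VC/y = 76 - 16y + y^2.
AVC hits its minimum where MC = AVC, at y = 8, giving min AVC = 76 - 16·8 + 8^2 = €12.
Since P = €6 < min AVC = €12, price fails to cover variable cost at any output.
The firm minimizes its loss by shutting down and losing only its fixed cost of €524.

Shut down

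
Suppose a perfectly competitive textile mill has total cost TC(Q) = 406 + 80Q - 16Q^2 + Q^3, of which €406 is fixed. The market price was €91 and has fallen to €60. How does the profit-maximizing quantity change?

Output falls from 11 to 10

MC = 80 - 32Q + 3Q^2; the shutdown threshold is min AVC = €16 (at Q = 8).
At P = €91 ≥ min AVC, set P = MC on the rising branch: Q = 11.
At P = €60 ≥ min AVC, set P = MC: Q = 10. The firm stays open but cuts output.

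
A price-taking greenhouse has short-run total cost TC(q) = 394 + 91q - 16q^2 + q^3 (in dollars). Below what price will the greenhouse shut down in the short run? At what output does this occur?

The firm shuts down when price falls below the minimum of average variable cost. AVC = VC/q = 91 - 16q + q^2.
dAVC/dq = -16 + 2q = 0 gives q = 8. min AVC = 91 - 16·8 + 8^2 = 27.
So the shutdown price is $27.

$27 per unit, at q = 8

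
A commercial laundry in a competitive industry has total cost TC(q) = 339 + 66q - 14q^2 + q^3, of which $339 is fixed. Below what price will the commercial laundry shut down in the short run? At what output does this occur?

$17 per unit, at q = 7

The firm shuts down when price falls below the minimum of average variable cost. AVC = VC/q = 66 - 14q + q^2.
At the minimum of AVC, MC = AVC. MC = 66 - 28q + 3q^2; setting MC = AVC gives 2q^2 - 14q = 0, so q = 7. min AVC = 17.
For P < $17 the firm produces nothing.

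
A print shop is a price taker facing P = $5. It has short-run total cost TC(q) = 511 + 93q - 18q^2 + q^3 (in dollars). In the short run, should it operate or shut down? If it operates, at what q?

From TC, MC = TC'(q) = 93 - 36q + 3q^2 and AVC = VC/q = 93 - 18q + q^2.
AVC hits its minimum where MC = AVC, at q = 9, giving min AVC = 93 - 18·9 + 9^2 = $12.
With P < min AVC ($5 < $12), every unit sold adds to the loss.
Shutting down limits the loss to fixed cost, $511.

Shut down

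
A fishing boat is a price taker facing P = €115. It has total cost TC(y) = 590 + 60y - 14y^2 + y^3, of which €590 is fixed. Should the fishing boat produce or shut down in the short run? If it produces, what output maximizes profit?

Produce at y = 11

Variable cost is VC = 60y - 14y^2 + y^3, so AVC = VC/y = 60 - 14y + y^2 and MC = dTC/dy = 60 - 28y + 3y^2.
The AVC parabola has its vertex at y = 14/2 = 7, where AVC = 60 - 14·7 + 7^2 = €11.
P = €115 exceeds min AVC = €11, so the firm stays open.
P = MC gives -55 - 28y + 3y^2 = 0, with roots -5/3 and 11. Take the larger (rising MC): y* = 11.
Check: AVC at y = 11 is €27 ≤ P, so revenue covers variable cost.
Profit = P·y − TC = 115·11 − 887 = €378.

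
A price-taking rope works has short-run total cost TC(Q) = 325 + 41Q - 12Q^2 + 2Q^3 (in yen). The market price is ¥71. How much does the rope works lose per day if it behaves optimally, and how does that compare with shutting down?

Profit = -¥125 at Q = 5

AVC = 41 - 12Q + 2Q^2; min AVC = ¥23 at Q = 3. Since P = ¥71 ≥ min AVC, the firm produces.
MC = 41 - 24Q + 6Q^2. Setting P = MC and taking the root on the rising branch gives Q* = 5.
TR = 71·5 = 355. TC = 325 + 155 = 480. Profit = 355 − 480 = -¥125.
That loss of ¥125 beats the ¥325 the firm would lose by shutting down; producing recovers ¥200 of fixed cost.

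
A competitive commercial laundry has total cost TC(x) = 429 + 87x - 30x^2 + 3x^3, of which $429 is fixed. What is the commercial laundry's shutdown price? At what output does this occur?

$12 per unit, at x = 5

Short-run supply begins at min AVC. From VC = 87x - 30x^2 + 3x^3, AVC = 87 - 30x + 3x^2.
At the minimum of AVC, MC = AVC. MC = 87 - 60x + 9x^2; setting MC = AVC gives 6x^2 - 30x = 0, so x = 5. min AVC = 12.
For P < $12 the firm produces nothing.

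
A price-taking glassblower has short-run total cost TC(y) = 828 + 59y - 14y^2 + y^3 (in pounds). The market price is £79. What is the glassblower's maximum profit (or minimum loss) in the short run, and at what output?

AVC = 59 - 14y + y^2 has its minimum £10 at y = 7; price £79 clears that bar, so the firm operates.
MC = 59 - 28y + 3y^2. Setting P = MC and taking the root on the rising branch gives y* = 10.
TR = 79·10 = 790. TC = 828 + 190 = 1018. Profit = 790 − 1018 = -£228.
Shutting down would mean losing the fixed cost of £828, so operating at a loss of £228 is better by £600.

Profit = -£228 at y = 10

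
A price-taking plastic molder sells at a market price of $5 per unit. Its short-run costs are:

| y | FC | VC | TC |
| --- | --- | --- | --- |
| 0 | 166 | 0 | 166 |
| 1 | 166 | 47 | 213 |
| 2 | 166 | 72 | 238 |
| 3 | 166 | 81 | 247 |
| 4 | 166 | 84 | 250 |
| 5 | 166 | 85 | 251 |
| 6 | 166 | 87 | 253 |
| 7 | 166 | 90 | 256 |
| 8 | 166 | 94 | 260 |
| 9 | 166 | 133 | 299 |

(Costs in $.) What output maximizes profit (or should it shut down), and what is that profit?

Tabulate TR − TC: y=0: -166; y=1: -208; y=2: -228; y=3: -232; y=4: -230; y=5: -226; y=6: -223; y=7: -221; y=8: -220; y=9: -254.
Profit is highest at y = 0. Equivalently, the lowest AVC in the table is 94/8 ≈ $11.75 at y = 8, and P = $5 falls below it — price never covers variable cost, so the firm shuts down and loses only its fixed cost.

y = 0 (shut down); profit = -$166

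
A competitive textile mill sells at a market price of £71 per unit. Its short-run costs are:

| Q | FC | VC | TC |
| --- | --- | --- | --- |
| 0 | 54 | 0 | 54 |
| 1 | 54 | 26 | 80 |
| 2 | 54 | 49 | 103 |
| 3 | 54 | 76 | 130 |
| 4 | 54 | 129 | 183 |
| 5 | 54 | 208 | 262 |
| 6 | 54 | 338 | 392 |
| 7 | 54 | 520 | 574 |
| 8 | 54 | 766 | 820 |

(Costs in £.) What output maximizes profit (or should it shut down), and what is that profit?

Profit at each row (π = 71Q − TC): Q=0: -54; Q=1: -9; Q=2: 39; Q=3: 83; Q=4: 101; Q=5: 93; Q=6: 34; Q=7: -77; Q=8: -252.
Profit is maximized at Q = 4. AVC there is 129/4 = £32.25 ≤ P, so producing beats shutting down (which would give -£54).

Q = 4; profit = £101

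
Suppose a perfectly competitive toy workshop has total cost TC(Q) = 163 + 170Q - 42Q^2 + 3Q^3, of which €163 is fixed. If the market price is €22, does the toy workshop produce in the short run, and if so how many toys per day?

Variable cost is VC = 170Q - 42Q^2 + 3Q^3, so AVC = VC/Q = 170 - 42Q + 3Q^2 and MC = dTC/dQ = 170 - 84Q + 9Q^2.
AVC is minimized where dAVC/dQ = -42 + 6Q = 0, at Q = 7; min AVC = 170 - 42·7 + 3·7^2 = €23.
Since P = €22 < min AVC = €23, price fails to cover variable cost at any output.
Best response: produce nothing and absorb the €163 fixed cost.

Shut down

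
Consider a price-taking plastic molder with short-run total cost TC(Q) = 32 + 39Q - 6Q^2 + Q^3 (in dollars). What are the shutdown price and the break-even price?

Shutdown price = min AVC. AVC = 39 - 6Q + Q^2, with vertex at Q = 3 and minimum $30.
ATC = 32/Q + 39 - 6Q + Q^2. Setting dATC/dQ = −32/Q^2 − 6 + 2Q = 0 gives Q = 4 (since 2·4^3 − 6·4^2 = 32).
min ATC = 32/4 + 39 − 6·4 + 4^2 = $39. That is the break-even price.
Between these two prices the firm operates at a loss; above $39 it earns a profit.

Shutdown price = $30; break-even price = $39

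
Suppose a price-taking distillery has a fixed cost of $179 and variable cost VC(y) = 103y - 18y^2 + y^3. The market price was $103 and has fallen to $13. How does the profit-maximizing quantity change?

Output falls from 12 to 0 (the firm shuts down)

MC = 103 - 36y + 3y^2; the shutdown threshold is min AVC = $22 (at y = 9).
At P = $103 ≥ min AVC, set P = MC on the rising branch: y = 12.
At P = $13 < min AVC = $22, price no longer covers variable cost at any output, so the firm shuts down: y = 0.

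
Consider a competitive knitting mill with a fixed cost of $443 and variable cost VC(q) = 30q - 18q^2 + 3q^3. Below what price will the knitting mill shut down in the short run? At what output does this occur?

$3 per unit, at q = 3

Short-run supply begins at min AVC. From VC = 30q - 18q^2 + 3q^3, AVC = 30 - 18q + 3q^2.
At the minimum of AVC, MC = AVC. MC = 30 - 36q + 9q^2; setting MC = AVC gives 6q^2 - 18q = 0, so q = 3. min AVC = 3.
For P < $3 the firm produces nothing.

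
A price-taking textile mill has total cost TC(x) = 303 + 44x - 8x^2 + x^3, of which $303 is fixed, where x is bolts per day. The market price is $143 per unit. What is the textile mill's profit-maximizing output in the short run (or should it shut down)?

Strip out fixed cost: VC = 44x - 8x^2 + x^3. Then AVC = 44 - 8x + x^2 and MC = 44 - 16x + 3x^2.
The AVC parabola has its vertex at x = 8/2 = 4, where AVC = 44 - 8·4 + 4^2 = $28.
Since P = $143 ≥ min AVC = $28, price covers variable cost and the firm should produce.
P = MC gives -99 - 16x + 3x^2 = 0, with roots -11/3 and 9. Take the larger (rising MC): x* = 9.
Check: AVC at x = 9 is $53 ≤ P, so revenue covers variable cost.
Profit = P·x − TC = 143·9 − 780 = $507.

Produce at x = 9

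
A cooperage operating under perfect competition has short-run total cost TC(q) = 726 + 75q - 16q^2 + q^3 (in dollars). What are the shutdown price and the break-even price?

Shutdown price = min AVC. AVC = 75 - 16q + q^2, with vertex at q = 8 and minimum $11.
ATC = 726/q + 75 - 16q + q^2. Setting dATC/dq = −726/q^2 − 16 + 2q = 0 gives q = 11 (since 2·11^3 − 16·11^2 = 726).
min ATC = 726/11 + 75 − 16·11 + 11^2 = $86. That is the break-even price.
For $11 ≤ P < $86 the firm produces at a loss; below $11 it shuts down.

Shutdown price = $11; break-even price = $86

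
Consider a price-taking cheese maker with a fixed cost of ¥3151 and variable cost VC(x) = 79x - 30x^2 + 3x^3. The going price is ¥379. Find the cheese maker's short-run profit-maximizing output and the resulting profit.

Profit = -¥151 at x = 10

AVC = 79 - 30x + 3x^2 has its minimum ¥4 at x = 5; price ¥379 clears that bar, so the firm operates.
With MC = 79 - 60x + 9x^2, P = MC on the upward-sloping part at x* = 10.
TR = 379·10 = 3790. TC = 3151 + 790 = 3941. Profit = 3790 − 3941 = -¥151.
By producing, the firm covers all variable cost plus ¥3000 of fixed cost; shutting down would lose the full ¥3151.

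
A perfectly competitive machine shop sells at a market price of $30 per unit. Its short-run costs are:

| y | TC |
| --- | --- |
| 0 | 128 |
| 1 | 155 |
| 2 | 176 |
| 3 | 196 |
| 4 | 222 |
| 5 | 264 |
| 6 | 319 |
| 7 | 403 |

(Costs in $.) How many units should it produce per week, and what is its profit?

y = 4; profit = -$102

Profit at each row (π = 30y − TC): y=0: -128; y=1: -125; y=2: -116; y=3: -106; y=4: -102; y=5: -114; y=6: -139; y=7: -193.
Profit is maximized at y = 4. AVC there is 94/4 = $23.50 ≤ P, so producing beats shutting down (which would give -$128).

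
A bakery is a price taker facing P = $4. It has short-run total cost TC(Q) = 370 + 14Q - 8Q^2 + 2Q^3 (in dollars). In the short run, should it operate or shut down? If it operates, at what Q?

Strip out fixed cost: VC = 14Q - 8Q^2 + 2Q^3. Then AVC = 14 - 8Q + 2Q^2 and MC = 14 - 16Q + 6Q^2.
The AVC parabola has its vertex at Q = 8/4 = 2, where AVC = 14 - 8·2 + 2·2^2 = $6.
Since P = $4 < min AVC = $6, price fails to cover variable cost at any output.
The firm minimizes its loss by shutting down and losing only its fixed cost of $370.

Shut down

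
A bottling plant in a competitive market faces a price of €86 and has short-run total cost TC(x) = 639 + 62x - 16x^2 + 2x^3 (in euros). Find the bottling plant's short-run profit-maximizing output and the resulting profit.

AVC = 62 - 16x + 2x^2 has its minimum €30 at x = 4; price €86 clears that bar, so the firm operates.
With MC = 62 - 32x + 6x^2, P = MC on the upward-sloping part at x* = 6.
TR = 86·6 = 516. TC = 639 + 228 = 867. Profit = 516 − 867 = -€351.
Shutting down would mean losing the fixed cost of €639, so operating at a loss of €351 is better by €288.

Profit = -€351 at x = 6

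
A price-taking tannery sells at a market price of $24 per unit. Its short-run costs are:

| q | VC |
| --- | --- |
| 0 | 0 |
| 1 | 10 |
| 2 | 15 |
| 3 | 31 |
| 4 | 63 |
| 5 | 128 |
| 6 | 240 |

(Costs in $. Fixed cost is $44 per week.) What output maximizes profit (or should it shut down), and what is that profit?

Profit at each row (π = 24q − TC): q=0: -44; q=1: -30; q=2: -11; q=3: -3; q=4: -11; q=5: -52; q=6: -140.
Profit is maximized at q = 3. AVC there is 31/3 = $10.33 ≤ P, so producing beats shutting down (which would give -$44).

q = 3; profit = -$3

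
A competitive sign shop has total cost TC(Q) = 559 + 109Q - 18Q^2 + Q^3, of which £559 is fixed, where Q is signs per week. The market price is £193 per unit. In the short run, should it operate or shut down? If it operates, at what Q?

Produce at Q = 14

From TC, MC = TC'(Q) = 109 - 36Q + 3Q^2 and AVC = VC/Q = 109 - 18Q + Q^2.
The AVC parabola has its vertex at Q = 18/2 = 9, where AVC = 109 - 18·9 + 9^2 = £28.
Since P = £193 ≥ min AVC = £28, price covers variable cost and the firm should produce.
Solving P = MC: -84 - 36Q + 3Q^2 = 0 ⇒ Q = -2 or 14. On the upward-sloping branch, Q* = 14.
Check: AVC at Q = 14 is £53 ≤ P, so revenue covers variable cost.
Profit = P·Q − TC = 193·14 − 1301 = £1401.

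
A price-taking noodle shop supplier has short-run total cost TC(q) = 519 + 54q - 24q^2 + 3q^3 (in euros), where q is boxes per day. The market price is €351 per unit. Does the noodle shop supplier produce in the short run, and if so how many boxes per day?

Variable cost is VC = 54q - 24q^2 + 3q^3, so AVC = VC/q = 54 - 24q + 3q^2 and MC = dTC/dq = 54 - 48q + 9q^2.
AVC is minimized where dAVC/dq = -24 + 6q = 0, at q = 4; min AVC = 54 - 24·4 + 3·4^2 = €6.
P = €351 exceeds min AVC = €6, so the firm stays open.
Set P = MC: 351 = 54 - 48q + 9q^2 → -297 - 48q + 9q^2 = 0. The roots are q = -11/3 and q = 9; the profit-maximizing output is on the rising part of MC, so q* = 9.
Check: AVC at q = 9 is €81 ≤ P, so revenue covers variable cost.
Profit = P·q − TC = 351·9 − 1248 = €1911.

Produce at q = 9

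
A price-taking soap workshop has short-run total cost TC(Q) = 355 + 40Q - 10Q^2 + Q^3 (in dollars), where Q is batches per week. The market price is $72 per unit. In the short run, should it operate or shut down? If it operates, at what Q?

Variable cost is VC = 40Q - 10Q^2 + Q^3, so AVC = VC/Q = 40 - 10Q + Q^2 and MC = dTC/dQ = 40 - 20Q + 3Q^2.
AVC is minimized where dAVC/dQ = -10 + 2Q = 0, at Q = 5; min AVC = 40 - 10·5 + 5^2 = $15.
Because $72 ≥ $15, revenue can cover variable cost; the firm operates.
P = MC gives -32 - 20Q + 3Q^2 = 0, with roots -4/3 and 8. Take the larger (rising MC): Q* = 8.
Check: AVC at Q = 8 is $24 ≤ P, so revenue covers variable cost.
Profit = P·Q − TC = 72·8 − 547 = $29.

Produce at Q = 8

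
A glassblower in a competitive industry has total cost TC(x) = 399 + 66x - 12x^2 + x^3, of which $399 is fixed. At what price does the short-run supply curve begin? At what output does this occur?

The shutdown price is the minimum of AVC. VC = 66x - 12x^2 + x^3, so AVC = 66 - 12x + x^2.
At the minimum of AVC, MC = AVC. MC = 66 - 24x + 3x^2; setting MC = AVC gives 2x^2 - 12x = 0, so x = 6. min AVC = 30.
For P < $30 the firm produces nothing.

$30 per unit, at x = 6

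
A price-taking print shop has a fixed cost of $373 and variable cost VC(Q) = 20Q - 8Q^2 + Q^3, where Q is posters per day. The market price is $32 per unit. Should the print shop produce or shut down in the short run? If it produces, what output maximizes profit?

Produce at Q = 6

From TC, MC = TC'(Q) = 20 - 16Q + 3Q^2 and AVC = VC/Q = 20 - 8Q + Q^2.
AVC is minimized where dAVC/dQ = -8 + 2Q = 0, at Q = 4; min AVC = 20 - 8·4 + 4^2 = $4.
Because $32 ≥ $4, revenue can cover variable cost; the firm operates.
Solving P = MC: -12 - 16Q + 3Q^2 = 0 ⇒ Q = -2/3 or 6. On the upward-sloping branch, Q* = 6.
Check: AVC at Q = 6 is $8 ≤ P, so revenue covers variable cost.
Profit = P·Q − TC = 32·6 − 421 = -$229, a loss, but smaller than the $373 fixed cost the firm would lose by shutting down.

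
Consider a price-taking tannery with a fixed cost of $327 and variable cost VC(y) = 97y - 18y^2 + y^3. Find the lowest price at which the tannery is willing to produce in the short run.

The shutdown price is the minimum of AVC. VC = 97y - 18y^2 + y^3, so AVC = 97 - 18y + y^2.
At the minimum of AVC, MC = AVC. MC = 97 - 36y + 3y^2; setting MC = AVC gives 2y^2 - 18y = 0, so y = 9. min AVC = 16.
The firm shuts down for any P below $16.

$16 per unit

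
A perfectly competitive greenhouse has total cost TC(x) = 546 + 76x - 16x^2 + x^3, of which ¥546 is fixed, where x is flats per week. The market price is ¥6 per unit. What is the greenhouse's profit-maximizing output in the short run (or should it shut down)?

Strip out fixed cost: VC = 76x - 16x^2 + x^3. Then AVC = 76 - 16x + x^2 and MC = 76 - 32x + 3x^2.
AVC is minimized where dAVC/dx = -16 + 2x = 0, at x = 8; min AVC = 76 - 16·8 + 8^2 = ¥12.
With P < min AVC (¥6 < ¥12), every unit sold adds to the loss.
The firm minimizes its loss by shutting down and losing only its fixed cost of ¥546.

Shut down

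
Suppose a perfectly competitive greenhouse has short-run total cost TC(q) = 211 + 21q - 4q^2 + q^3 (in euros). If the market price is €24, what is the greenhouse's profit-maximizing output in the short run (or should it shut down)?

Produce at q = 3

Variable cost is VC = 21q - 4q^2 + q^3, so AVC = VC/q = 21 - 4q + q^2 and MC = dTC/dq = 21 - 8q + 3q^2.
AVC hits its minimum where MC = AVC, at q = 2, giving min AVC = 21 - 4·2 + 2^2 = €17.
Since P = €24 ≥ min AVC = €17, price covers variable cost and the firm should produce.
Solving P = MC: -3 - 8q + 3q^2 = 0 ⇒ q = -1/3 or 3. On the upward-sloping branch, q* = 3.
Check: AVC at q = 3 is €18 ≤ P, so revenue covers variable cost.
Profit = P·q − TC = 24·3 − 265 = -€193, a loss, but smaller than the €211 fixed cost the firm would lose by shutting down.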